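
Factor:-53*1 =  - 53 =- 53^1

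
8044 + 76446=84490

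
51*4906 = 250206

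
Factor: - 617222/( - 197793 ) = 2^1 * 3^( - 2 )*43^1*7177^1*21977^(  -  1 )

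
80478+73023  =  153501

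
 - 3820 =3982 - 7802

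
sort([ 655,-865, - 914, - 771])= [ - 914, - 865, - 771, 655]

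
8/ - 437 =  - 8/437= - 0.02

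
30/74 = 15/37 = 0.41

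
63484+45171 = 108655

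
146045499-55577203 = 90468296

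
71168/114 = 35584/57 = 624.28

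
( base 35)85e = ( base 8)23405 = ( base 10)9989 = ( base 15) 2e5e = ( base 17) 209A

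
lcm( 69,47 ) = 3243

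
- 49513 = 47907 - 97420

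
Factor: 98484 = 2^2*3^1*29^1*283^1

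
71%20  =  11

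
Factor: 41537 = 73^1*569^1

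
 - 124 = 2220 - 2344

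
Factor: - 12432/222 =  -56 =- 2^3*7^1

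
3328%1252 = 824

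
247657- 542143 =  - 294486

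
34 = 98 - 64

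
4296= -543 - -4839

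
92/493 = 92/493  =  0.19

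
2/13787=2/13787 = 0.00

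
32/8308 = 8/2077 = 0.00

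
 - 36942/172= - 18471/86 = -214.78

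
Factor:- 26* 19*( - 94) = 2^2*13^1*19^1*  47^1 = 46436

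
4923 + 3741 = 8664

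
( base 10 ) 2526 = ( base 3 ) 10110120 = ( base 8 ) 4736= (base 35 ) 226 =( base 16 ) 9de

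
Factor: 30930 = 2^1 * 3^1*5^1 *1031^1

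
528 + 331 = 859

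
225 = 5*45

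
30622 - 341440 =- 310818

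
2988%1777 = 1211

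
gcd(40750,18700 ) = 50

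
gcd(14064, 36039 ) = 879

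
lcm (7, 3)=21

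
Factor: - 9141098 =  - 2^1*4570549^1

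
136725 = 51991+84734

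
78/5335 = 78/5335 =0.01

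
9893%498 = 431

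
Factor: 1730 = 2^1 * 5^1*173^1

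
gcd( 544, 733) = 1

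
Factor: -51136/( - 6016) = 17/2= 2^ ( - 1 )*17^1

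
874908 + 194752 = 1069660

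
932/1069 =932/1069 = 0.87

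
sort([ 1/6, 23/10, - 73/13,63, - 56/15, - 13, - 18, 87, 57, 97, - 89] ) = [-89, - 18,-13, - 73/13, -56/15 , 1/6,23/10,57,63, 87,97]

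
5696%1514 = 1154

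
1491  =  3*497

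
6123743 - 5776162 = 347581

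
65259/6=21753/2 = 10876.50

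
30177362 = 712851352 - 682673990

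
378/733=378/733 = 0.52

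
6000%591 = 90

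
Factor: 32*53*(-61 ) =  - 2^5*53^1*61^1 =- 103456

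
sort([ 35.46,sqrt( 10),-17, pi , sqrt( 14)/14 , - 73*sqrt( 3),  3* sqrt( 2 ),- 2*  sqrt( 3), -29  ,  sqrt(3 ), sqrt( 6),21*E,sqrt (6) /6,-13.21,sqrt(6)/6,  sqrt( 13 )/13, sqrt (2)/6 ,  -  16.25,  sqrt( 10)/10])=[-73 * sqrt( 3), - 29,  -  17 ,-16.25, - 13.21 , - 2*sqrt( 3),sqrt( 2)/6,sqrt( 14) /14,sqrt (13)/13 , sqrt(10)/10,  sqrt( 6 ) /6,  sqrt( 6)/6,  sqrt( 3 ),sqrt( 6)  ,  pi, sqrt( 10),  3 * sqrt( 2),  35.46,  21*E]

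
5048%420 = 8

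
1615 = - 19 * (  -  85 )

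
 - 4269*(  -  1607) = 6860283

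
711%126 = 81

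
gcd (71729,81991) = 7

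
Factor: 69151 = 69151^1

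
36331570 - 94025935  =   - 57694365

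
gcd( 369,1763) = 41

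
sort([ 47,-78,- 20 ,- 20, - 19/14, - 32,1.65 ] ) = [ - 78,-32, - 20,-20,-19/14, 1.65,  47]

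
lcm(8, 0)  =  0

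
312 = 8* 39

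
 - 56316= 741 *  ( - 76)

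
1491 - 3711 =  - 2220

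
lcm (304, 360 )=13680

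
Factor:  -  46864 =-2^4*29^1*101^1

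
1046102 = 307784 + 738318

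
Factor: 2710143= 3^2 * 301127^1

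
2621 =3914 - 1293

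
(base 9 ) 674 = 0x229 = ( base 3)202111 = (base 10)553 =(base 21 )157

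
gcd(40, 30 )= 10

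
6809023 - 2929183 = 3879840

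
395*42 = 16590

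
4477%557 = 21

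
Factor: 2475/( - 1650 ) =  - 3/2 = - 2^ ( - 1 ) * 3^1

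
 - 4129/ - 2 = 2064 + 1/2= 2064.50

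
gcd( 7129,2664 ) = 1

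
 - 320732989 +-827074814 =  - 1147807803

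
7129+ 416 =7545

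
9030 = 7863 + 1167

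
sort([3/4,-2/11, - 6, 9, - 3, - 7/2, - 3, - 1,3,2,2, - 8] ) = [ - 8, - 6, - 7/2, - 3, - 3,  -  1, - 2/11, 3/4,2 , 2,3,  9 ]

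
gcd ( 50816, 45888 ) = 64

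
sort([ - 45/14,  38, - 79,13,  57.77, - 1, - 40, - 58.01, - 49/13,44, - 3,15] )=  [  -  79, -58.01,-40, - 49/13, - 45/14, - 3, - 1,13,15, 38,  44,57.77] 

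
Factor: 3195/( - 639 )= - 5= - 5^1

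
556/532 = 1 + 6/133 = 1.05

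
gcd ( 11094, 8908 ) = 2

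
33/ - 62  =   - 33/62 = -0.53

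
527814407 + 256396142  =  784210549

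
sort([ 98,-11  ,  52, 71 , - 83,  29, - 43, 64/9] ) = [ - 83,-43,  -  11,64/9, 29, 52,71 , 98]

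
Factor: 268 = 2^2*67^1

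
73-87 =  - 14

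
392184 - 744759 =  - 352575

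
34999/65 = 34999/65 = 538.45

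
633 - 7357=  -  6724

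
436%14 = 2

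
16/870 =8/435 = 0.02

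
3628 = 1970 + 1658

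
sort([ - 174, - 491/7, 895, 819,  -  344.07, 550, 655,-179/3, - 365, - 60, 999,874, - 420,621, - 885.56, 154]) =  [- 885.56,-420,- 365, - 344.07, - 174, - 491/7 ,-60, - 179/3,154, 550, 621  ,  655, 819, 874 , 895,999 ] 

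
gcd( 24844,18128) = 4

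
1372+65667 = 67039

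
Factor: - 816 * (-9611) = 7842576 = 2^4*3^1*7^1*17^1*1373^1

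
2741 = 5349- 2608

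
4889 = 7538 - 2649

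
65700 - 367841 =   -  302141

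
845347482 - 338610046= 506737436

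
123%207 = 123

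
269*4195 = 1128455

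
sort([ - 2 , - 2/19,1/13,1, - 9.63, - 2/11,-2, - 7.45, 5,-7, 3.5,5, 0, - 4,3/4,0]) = [ - 9.63,  -  7.45,-7, - 4  , - 2, - 2, - 2/11, - 2/19,0,0,1/13,3/4,1,3.5,5,5]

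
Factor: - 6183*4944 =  - 30568752  =  -2^4*3^4*103^1*229^1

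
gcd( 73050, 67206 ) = 2922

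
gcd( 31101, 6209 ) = 7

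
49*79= 3871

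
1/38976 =1/38976 = 0.00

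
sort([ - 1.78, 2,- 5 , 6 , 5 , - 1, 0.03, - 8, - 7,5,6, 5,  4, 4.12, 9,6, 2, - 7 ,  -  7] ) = [ - 8 , - 7,  -  7, - 7, - 5, - 1.78, - 1, 0.03,2, 2,4,4.12 , 5,5,  5,6,6,6,  9]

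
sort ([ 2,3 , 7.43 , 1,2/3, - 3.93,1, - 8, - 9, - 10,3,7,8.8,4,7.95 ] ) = [ - 10, - 9,-8, -3.93,2/3,1,1, 2,3,3,4,7,7.43 , 7.95,8.8]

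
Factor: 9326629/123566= 300859/3986 = 2^ ( - 1 )*13^1*1993^( - 1)*23143^1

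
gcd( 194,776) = 194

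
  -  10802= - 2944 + -7858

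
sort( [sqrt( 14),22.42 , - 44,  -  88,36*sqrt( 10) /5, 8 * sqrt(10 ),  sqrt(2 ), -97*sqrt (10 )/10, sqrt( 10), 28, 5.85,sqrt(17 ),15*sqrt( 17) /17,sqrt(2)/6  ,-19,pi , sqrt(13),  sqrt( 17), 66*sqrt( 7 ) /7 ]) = [ - 88, - 44, - 97*sqrt ( 10 )/10, - 19,sqrt(2)/6,  sqrt(2 ),pi , sqrt( 10 ),sqrt(13),  15*sqrt(17) /17, sqrt(14), sqrt( 17), sqrt(17), 5.85 , 22.42,36* sqrt(10)/5 , 66*sqrt( 7 ) /7, 8*  sqrt(10), 28 ] 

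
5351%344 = 191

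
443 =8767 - 8324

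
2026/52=38 + 25/26 = 38.96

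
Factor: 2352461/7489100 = 2^( - 2)*5^( - 2 )*1217^1*1933^1*74891^(-1)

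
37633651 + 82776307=120409958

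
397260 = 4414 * 90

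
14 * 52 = 728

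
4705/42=112 + 1/42 =112.02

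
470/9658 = 235/4829 = 0.05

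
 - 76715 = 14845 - 91560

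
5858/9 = 5858/9= 650.89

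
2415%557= 187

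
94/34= 2 +13/17 = 2.76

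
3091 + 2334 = 5425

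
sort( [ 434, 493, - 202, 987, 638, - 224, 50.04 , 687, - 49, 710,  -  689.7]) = [ - 689.7, - 224, - 202, - 49,50.04,434,493,  638, 687, 710, 987]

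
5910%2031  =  1848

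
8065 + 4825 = 12890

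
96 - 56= 40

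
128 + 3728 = 3856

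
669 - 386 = 283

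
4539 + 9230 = 13769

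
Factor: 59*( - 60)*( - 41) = 145140 = 2^2*3^1*5^1*41^1*59^1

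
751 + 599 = 1350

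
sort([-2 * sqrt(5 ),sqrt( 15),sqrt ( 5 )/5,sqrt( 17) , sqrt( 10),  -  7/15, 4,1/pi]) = [ - 2*sqrt( 5), - 7/15,1/pi, sqrt( 5) /5,sqrt( 10),sqrt ( 15),4, sqrt (17 )]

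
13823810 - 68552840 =- 54729030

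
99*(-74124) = -7338276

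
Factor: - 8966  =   -2^1 * 4483^1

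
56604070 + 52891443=109495513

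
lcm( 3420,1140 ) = 3420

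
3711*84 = 311724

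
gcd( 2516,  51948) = 148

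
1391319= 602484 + 788835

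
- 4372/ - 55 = 4372/55 = 79.49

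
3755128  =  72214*52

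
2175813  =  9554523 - 7378710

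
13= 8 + 5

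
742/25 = 29 + 17/25 = 29.68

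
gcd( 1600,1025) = 25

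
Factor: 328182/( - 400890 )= - 5^( - 1 )*7^( - 1 ) * 23^( - 1)*  659^1  =  - 659/805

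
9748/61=9748/61 = 159.80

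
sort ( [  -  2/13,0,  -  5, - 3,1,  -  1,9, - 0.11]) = [-5, - 3 , - 1, - 2/13, - 0.11,0,1,9]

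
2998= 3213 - 215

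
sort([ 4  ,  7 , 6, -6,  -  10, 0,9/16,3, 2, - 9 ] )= [-10, - 9,-6  ,  0,9/16, 2, 3,4, 6, 7]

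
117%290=117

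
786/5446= 393/2723 = 0.14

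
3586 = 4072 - 486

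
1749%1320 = 429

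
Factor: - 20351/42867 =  - 3^(- 2) * 11^( - 1 )* 47^1 = - 47/99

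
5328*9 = 47952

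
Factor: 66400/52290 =2^4*3^( - 2 )* 5^1  *7^( - 1) = 80/63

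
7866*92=723672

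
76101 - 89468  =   - 13367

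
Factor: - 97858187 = -7^1 * 13979741^1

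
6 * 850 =5100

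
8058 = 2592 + 5466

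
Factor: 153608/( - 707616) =-211/972=-2^(-2)*3^(-5 )* 211^1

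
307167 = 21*14627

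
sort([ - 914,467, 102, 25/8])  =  [-914, 25/8, 102, 467]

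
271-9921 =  - 9650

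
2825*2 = 5650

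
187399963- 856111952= - 668711989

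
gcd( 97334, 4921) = 1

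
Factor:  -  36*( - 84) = 2^4*3^3 * 7^1 = 3024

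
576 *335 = 192960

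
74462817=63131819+11330998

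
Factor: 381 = 3^1*127^1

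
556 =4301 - 3745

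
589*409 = 240901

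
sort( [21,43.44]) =[ 21,  43.44]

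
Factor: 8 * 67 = 536 = 2^3*67^1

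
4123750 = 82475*50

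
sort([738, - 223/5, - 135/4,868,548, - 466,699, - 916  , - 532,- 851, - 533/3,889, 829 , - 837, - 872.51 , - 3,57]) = [ - 916, - 872.51, - 851, - 837,-532, - 466 , - 533/3,  -  223/5, - 135/4, - 3,57,548,  699,738,829,868,889]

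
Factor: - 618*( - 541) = 2^1*3^1 * 103^1*541^1 = 334338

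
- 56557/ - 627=56557/627 = 90.20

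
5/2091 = 5/2091 = 0.00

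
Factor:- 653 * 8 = -2^3*653^1 = - 5224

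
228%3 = 0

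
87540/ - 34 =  - 2575 + 5/17 = - 2574.71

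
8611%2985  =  2641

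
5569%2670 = 229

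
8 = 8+0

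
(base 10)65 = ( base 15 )45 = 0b1000001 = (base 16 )41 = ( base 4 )1001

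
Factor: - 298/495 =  - 2^1 * 3^( - 2 )*5^( - 1 ) *11^( - 1 ) * 149^1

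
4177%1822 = 533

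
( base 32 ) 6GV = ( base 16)1a1f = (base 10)6687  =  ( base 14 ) 2619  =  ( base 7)25332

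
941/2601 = 941/2601  =  0.36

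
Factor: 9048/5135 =2^3  *  3^1*5^(  -  1)*29^1*79^ ( - 1) =696/395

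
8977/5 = 8977/5 = 1795.40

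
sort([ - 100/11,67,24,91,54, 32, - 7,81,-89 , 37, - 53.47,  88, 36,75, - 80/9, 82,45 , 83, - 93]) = [ - 93, - 89, - 53.47, - 100/11, - 80/9 , - 7,24 , 32,36,37,45,  54,67,75, 81, 82,83,88, 91]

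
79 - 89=-10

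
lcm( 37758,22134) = 641886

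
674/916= 337/458 = 0.74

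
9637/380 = 9637/380 = 25.36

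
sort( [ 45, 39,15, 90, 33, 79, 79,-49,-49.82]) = [-49.82, - 49, 15, 33, 39, 45,79,  79,90 ] 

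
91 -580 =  - 489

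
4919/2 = 4919/2 = 2459.50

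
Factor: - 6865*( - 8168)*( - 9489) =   -  2^3  *3^1*5^1*1021^1*1373^1*3163^1 = - 532079733480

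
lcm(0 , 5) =0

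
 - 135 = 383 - 518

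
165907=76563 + 89344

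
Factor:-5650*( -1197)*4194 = 28364231700 = 2^2*3^4*5^2*7^1 * 19^1*113^1*233^1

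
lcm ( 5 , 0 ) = 0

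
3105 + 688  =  3793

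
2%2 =0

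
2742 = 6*457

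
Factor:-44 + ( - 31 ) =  - 75 = - 3^1*5^2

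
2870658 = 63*45566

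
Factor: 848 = 2^4*53^1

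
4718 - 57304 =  -52586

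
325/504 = 325/504 = 0.64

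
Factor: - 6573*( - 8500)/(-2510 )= -5587050/251 = -2^1 * 3^1 * 5^2*7^1*17^1*251^ ( - 1 )*313^1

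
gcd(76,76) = 76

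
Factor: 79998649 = 2749^1*29101^1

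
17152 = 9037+8115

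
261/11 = 261/11 = 23.73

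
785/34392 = 785/34392 = 0.02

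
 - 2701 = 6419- 9120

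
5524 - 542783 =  - 537259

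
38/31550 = 19/15775= 0.00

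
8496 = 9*944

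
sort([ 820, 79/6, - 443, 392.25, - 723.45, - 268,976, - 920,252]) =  [ - 920, - 723.45,-443, - 268,79/6,252,392.25,  820,976 ] 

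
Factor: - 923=-13^1 *71^1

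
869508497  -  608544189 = 260964308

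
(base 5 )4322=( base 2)1001001011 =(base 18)1EB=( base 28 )KR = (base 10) 587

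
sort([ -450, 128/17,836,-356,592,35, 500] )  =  [- 450, - 356, 128/17, 35, 500, 592, 836 ]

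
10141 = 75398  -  65257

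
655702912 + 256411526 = 912114438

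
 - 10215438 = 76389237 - 86604675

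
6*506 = 3036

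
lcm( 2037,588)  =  57036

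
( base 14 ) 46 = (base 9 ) 68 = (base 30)22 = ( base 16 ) 3e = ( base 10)62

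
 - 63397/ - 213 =297 + 136/213 = 297.64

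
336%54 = 12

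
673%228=217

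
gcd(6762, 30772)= 98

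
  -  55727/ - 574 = 97 + 7/82 = 97.09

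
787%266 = 255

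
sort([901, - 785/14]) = [ - 785/14, 901]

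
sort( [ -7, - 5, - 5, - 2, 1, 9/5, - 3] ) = [- 7, - 5, - 5, - 3,  -  2, 1, 9/5]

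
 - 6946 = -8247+1301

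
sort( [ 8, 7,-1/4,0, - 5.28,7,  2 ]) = [-5.28,- 1/4,0,2,7,7,8] 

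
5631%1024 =511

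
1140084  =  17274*66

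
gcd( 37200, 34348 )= 124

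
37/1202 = 37/1202 =0.03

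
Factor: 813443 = 813443^1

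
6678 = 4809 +1869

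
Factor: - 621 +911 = 2^1*5^1*29^1 = 290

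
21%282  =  21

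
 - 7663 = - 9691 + 2028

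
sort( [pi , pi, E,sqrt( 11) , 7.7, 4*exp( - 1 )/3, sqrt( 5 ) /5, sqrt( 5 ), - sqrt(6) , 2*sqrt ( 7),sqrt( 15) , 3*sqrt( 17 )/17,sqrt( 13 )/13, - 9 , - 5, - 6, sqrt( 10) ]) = [ - 9,  -  6 , - 5, - sqrt ( 6 ),sqrt( 13) /13, sqrt( 5)/5,4*  exp ( - 1)/3, 3*sqrt(17)/17 , sqrt( 5 ),E, pi,  pi , sqrt( 10),sqrt( 11),sqrt( 15),2*sqrt( 7),7.7 ] 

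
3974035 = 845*4703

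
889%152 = 129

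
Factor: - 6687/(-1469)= 3^2*13^( - 1)*113^(-1)*743^1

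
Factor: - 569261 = -7^1*11^1*7393^1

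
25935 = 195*133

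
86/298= 43/149 = 0.29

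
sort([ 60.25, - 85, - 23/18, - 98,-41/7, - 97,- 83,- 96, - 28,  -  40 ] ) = [ - 98, - 97, - 96,  -  85, - 83, - 40 , - 28, - 41/7, -23/18 , 60.25 ]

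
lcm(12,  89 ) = 1068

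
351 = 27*13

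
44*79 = 3476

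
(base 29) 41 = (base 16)75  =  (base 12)99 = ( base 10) 117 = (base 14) 85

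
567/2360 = 567/2360  =  0.24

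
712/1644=178/411 = 0.43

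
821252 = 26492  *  31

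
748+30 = 778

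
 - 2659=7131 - 9790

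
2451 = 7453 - 5002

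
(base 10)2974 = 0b101110011110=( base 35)2EY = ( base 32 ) 2su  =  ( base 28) 3M6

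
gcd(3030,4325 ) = 5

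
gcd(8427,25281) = 8427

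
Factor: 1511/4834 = 2^ ( - 1)*1511^1* 2417^( - 1 )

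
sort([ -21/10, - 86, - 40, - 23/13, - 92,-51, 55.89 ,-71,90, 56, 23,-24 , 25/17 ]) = [ - 92, - 86,-71,-51,-40,  -  24, - 21/10, - 23/13, 25/17, 23, 55.89,  56, 90]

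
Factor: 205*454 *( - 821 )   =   - 76410470 = - 2^1 * 5^1*41^1*227^1*821^1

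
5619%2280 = 1059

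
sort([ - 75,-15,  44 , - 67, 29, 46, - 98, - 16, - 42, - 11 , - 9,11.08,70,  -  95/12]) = [ - 98,  -  75, - 67, - 42, - 16, - 15,-11, - 9, - 95/12,11.08 , 29,44,46,70 ] 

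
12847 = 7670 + 5177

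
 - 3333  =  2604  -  5937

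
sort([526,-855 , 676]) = [ - 855 , 526,  676]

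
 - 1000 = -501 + -499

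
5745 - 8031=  - 2286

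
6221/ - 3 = -2074 + 1/3= - 2073.67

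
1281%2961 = 1281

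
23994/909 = 2666/101 = 26.40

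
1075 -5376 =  - 4301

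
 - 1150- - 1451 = 301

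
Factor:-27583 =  - 27583^1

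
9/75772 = 9/75772 = 0.00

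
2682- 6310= - 3628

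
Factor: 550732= 2^2*7^1*13^1*17^1 * 89^1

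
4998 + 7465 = 12463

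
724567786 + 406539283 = 1131107069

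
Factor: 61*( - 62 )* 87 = - 2^1*3^1*29^1 * 31^1*61^1 = - 329034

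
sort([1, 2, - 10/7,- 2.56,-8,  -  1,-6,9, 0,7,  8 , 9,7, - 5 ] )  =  [  -  8, - 6 ,  -  5, - 2.56, - 10/7, - 1,  0, 1, 2,7,7,  8,9 , 9 ]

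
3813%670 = 463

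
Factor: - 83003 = - 83003^1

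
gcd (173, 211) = 1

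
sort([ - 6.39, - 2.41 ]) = [ - 6.39, - 2.41 ]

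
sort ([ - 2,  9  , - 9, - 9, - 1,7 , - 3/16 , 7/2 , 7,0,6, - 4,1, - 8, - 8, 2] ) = [ - 9, - 9,-8, - 8,  -  4, - 2, - 1,-3/16,0, 1,2, 7/2 , 6, 7,7,9] 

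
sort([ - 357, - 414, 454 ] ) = [ - 414, - 357,454] 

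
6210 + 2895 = 9105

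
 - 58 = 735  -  793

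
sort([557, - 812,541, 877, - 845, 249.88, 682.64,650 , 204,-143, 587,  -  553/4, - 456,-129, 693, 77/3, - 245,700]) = [  -  845, - 812, - 456,-245, - 143, - 553/4, - 129,77/3,204, 249.88,541,557, 587,  650, 682.64,693, 700 , 877]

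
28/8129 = 28/8129 = 0.00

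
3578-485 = 3093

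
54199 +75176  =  129375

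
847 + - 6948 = -6101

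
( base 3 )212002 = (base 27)n2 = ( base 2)1001101111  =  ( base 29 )le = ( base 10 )623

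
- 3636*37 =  - 134532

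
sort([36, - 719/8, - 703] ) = [ - 703,-719/8,  36]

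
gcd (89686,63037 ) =1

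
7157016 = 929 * 7704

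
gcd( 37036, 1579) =1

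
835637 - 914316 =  - 78679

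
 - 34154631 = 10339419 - 44494050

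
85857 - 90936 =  - 5079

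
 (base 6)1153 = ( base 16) 11d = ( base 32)8T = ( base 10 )285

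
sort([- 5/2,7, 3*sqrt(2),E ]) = [ - 5/2, E, 3*sqrt( 2),7 ]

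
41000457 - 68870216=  - 27869759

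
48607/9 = 48607/9 = 5400.78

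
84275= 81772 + 2503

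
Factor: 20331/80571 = 27/107 = 3^3 * 107^ ( - 1) 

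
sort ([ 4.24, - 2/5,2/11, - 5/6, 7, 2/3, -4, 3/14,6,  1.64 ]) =[ - 4, - 5/6, - 2/5, 2/11,  3/14,  2/3, 1.64,4.24 , 6,7] 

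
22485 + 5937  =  28422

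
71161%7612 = 2653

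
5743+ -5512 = 231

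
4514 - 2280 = 2234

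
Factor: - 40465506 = - 2^1  *  3^1*73^1 * 92387^1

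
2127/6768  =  709/2256 = 0.31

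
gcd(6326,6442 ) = 2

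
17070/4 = 4267  +  1/2 = 4267.50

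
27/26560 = 27/26560 = 0.00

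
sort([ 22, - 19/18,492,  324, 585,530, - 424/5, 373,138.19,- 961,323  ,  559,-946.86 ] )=[-961,-946.86, - 424/5,-19/18,  22, 138.19,323, 324,373, 492,530,  559,585]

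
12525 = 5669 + 6856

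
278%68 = 6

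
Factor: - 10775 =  - 5^2* 431^1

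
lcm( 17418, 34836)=34836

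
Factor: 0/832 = 0^1 = 0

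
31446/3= 10482 = 10482.00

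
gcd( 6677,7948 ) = 1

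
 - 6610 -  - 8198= 1588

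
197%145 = 52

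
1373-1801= - 428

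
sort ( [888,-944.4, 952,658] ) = [ - 944.4, 658, 888 , 952]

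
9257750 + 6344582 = 15602332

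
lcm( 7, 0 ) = 0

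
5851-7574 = -1723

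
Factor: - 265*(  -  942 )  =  2^1 * 3^1*5^1*53^1*157^1=249630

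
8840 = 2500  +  6340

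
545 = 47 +498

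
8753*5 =43765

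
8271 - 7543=728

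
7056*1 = 7056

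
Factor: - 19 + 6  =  -13 = -13^1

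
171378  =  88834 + 82544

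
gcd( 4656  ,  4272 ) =48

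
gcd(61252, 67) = 1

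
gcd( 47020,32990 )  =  10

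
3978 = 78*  51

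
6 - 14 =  - 8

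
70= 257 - 187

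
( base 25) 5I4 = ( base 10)3579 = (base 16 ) dfb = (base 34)339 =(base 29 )47C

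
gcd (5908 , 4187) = 1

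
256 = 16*16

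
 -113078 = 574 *(-197 )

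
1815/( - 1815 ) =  - 1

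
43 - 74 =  - 31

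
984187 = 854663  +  129524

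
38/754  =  19/377=0.05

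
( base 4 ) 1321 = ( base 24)51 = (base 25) 4l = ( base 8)171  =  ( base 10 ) 121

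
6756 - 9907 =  - 3151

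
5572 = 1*5572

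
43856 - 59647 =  - 15791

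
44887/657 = 44887/657 = 68.32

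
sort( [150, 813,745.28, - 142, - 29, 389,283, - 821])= [ - 821, - 142,  -  29, 150,  283, 389, 745.28,813]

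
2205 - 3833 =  -1628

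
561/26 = 21 + 15/26 = 21.58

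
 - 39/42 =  - 13/14 = - 0.93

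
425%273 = 152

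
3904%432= 16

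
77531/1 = 77531 = 77531.00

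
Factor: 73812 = 2^2*3^1*6151^1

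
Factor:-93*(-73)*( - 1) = - 6789 =-3^1*31^1*73^1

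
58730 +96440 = 155170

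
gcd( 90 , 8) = 2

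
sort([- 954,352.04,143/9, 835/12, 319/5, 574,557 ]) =[- 954, 143/9, 319/5, 835/12, 352.04, 557, 574 ]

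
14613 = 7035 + 7578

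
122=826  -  704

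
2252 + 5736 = 7988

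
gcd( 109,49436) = 1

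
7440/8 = 930 = 930.00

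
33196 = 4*8299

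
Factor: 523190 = 2^1*5^1 * 113^1 * 463^1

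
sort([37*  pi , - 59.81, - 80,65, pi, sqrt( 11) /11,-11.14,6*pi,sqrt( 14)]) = [ - 80,-59.81, - 11.14, sqrt( 11) /11,  pi, sqrt( 14), 6*pi,65,  37*pi]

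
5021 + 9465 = 14486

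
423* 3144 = 1329912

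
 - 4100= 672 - 4772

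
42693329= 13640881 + 29052448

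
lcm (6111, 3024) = 293328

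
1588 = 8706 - 7118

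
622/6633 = 622/6633 = 0.09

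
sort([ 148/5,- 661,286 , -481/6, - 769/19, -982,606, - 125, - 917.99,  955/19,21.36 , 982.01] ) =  [ - 982,-917.99, - 661, - 125,-481/6, - 769/19 , 21.36, 148/5,955/19,286,606, 982.01]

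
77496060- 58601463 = 18894597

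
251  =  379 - 128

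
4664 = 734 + 3930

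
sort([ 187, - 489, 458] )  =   [ - 489,187, 458]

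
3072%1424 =224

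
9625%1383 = 1327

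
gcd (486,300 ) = 6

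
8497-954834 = -946337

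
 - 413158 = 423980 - 837138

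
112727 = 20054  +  92673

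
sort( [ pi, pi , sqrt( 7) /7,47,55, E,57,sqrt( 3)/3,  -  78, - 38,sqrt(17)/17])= [ - 78, -38, sqrt( 17) /17,sqrt( 7) /7, sqrt( 3)/3,E  ,  pi, pi,  47,55, 57 ] 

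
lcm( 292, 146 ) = 292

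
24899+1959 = 26858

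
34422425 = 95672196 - 61249771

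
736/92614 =368/46307 = 0.01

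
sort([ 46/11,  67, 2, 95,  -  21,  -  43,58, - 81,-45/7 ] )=[  -  81 , - 43, - 21, - 45/7 , 2,46/11,58, 67,95]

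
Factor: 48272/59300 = 12068/14825 = 2^2*5^( - 2) *7^1  *  431^1*593^( - 1)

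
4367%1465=1437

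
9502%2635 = 1597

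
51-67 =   -  16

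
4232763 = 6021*703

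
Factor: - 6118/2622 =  - 7/3= - 3^(-1)*7^1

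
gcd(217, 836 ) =1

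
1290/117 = 11 + 1/39 = 11.03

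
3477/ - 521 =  - 7 + 170/521 = -  6.67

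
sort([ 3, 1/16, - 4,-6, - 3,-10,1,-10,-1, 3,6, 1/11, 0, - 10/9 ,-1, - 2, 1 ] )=[ - 10,-10,-6,-4,  -  3,  -  2,-10/9, - 1,  -  1,0,  1/16, 1/11, 1, 1, 3, 3, 6 ]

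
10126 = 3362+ 6764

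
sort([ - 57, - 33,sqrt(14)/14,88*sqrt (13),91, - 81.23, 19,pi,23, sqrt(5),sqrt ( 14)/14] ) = [ - 81.23, - 57, - 33,sqrt(14 )/14, sqrt(14) /14, sqrt(5), pi , 19,23, 91, 88*sqrt(13)]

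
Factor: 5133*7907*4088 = 2^3*3^1 *7^1 * 29^1*59^1*73^1*7907^1 = 165918147528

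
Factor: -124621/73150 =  - 937/550 = -2^ ( - 1) * 5^( - 2 )*11^( - 1)*937^1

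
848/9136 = 53/571 = 0.09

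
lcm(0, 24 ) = 0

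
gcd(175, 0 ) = 175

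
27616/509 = 54+130/509 = 54.26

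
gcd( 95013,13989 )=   3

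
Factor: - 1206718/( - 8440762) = 603359/4220381 = 11^( - 1 )*23^1 *37^1*593^( - 1 ) * 647^( - 1)*  709^1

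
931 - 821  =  110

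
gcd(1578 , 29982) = 1578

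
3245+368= 3613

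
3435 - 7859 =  - 4424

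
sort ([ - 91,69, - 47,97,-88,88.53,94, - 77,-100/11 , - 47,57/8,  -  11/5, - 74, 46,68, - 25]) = [-91, - 88, - 77, - 74, - 47,-47, - 25, -100/11,-11/5,57/8,46, 68,69,  88.53,94 , 97]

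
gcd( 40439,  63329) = 763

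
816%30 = 6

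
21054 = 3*7018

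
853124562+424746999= 1277871561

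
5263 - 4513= 750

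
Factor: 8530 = 2^1*5^1*853^1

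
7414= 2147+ 5267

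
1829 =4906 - 3077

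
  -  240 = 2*(  -  120 )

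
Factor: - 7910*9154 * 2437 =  - 2^2 * 5^1*7^1*23^1  *  113^1*199^1*2437^1  =  - 176458637180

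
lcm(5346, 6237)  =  37422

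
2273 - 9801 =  - 7528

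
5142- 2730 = 2412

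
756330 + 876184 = 1632514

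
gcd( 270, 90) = 90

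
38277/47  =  38277/47  =  814.40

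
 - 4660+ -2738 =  - 7398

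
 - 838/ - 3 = 279 + 1/3 = 279.33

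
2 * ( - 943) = -1886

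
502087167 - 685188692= - 183101525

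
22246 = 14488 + 7758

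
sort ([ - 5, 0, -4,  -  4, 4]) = [ -5, -4, - 4,0,4 ] 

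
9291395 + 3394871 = 12686266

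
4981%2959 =2022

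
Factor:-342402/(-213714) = 3^( - 1) *31^( - 1 )*149^1 = 149/93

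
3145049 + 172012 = 3317061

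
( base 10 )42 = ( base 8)52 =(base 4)222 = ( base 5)132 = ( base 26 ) 1g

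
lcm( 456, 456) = 456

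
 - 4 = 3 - 7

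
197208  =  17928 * 11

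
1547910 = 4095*378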